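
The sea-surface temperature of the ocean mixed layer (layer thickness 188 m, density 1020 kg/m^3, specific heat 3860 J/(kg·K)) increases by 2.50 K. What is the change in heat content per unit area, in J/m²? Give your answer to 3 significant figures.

1.85×10^9

Areal heat capacity C = ρ c_p D = 1020 × 3860 × 188 = 7.40×10^8 J m⁻² K⁻¹.
ΔQ = C ΔT = 7.40×10^8 × 2.50 = 1.85×10^9 J/m².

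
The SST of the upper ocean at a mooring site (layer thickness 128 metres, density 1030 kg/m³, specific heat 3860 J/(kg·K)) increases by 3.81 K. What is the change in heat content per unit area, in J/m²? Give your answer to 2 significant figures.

1.9×10^9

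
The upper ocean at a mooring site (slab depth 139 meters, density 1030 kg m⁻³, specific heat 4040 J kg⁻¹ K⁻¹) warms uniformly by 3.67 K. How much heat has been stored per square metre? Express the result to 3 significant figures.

Areal heat capacity C = ρ c_p D = 1030 × 4040 × 139 = 5.78×10^8 J/(m²·K).
ΔQ = C ΔT = 5.78×10^8 × 3.67 = 2.12×10^9 J/m².

2.12×10^9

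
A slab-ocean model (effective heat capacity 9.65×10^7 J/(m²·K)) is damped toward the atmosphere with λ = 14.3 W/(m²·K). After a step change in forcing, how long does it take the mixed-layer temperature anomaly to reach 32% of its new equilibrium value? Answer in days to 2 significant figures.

30 days

Areal heat capacity C = 9.65×10^7 J/(m²·K) (given).
τ = C / λ = 9.65×10^7 / 14.3 = 6.75×10^6 s.
Fraction reached: 1 − e^(−t/τ) = 0.32 ⇒ t = −τ ln(1 − 0.32) = τ × 0.386.
t = 2.60×10^6 s = 30.1 days.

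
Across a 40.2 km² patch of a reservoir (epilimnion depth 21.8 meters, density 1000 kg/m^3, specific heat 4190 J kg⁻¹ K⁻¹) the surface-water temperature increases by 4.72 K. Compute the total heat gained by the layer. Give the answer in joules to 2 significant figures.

Areal heat capacity C = ρ c_p D = 1000 × 4190 × 21.8 = 9.13×10^7 J/(m^2 K).
Heat per unit area: q = C ΔT = 9.13×10^7 × 4.72 = 4.31×10^8 J/m².
Total heat: Q = q × A = 4.31×10^8 × (40.2 × 10⁶ m²) = 1.73×10^16 J.

1.7×10^16 J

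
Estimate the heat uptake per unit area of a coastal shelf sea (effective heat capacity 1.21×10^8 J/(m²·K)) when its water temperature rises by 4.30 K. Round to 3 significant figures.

5.20×10^8

Areal heat capacity C = 1.21×10^8 J/(m²·K) (given).
ΔQ = C ΔT = 1.21×10^8 × 4.30 = 5.20×10^8 J/m².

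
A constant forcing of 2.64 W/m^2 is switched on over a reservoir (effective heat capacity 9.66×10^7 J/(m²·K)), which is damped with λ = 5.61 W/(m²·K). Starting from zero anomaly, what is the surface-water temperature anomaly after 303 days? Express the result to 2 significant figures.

Areal heat capacity C = 9.66×10^7 J/(m²·K) (given).
τ = C / λ = 9.66×10^7 / 5.61 = 1.72×10^7 s.
Equilibrium anomaly ΔT_eq = F / λ = 2.64 / 5.61 = 0.471 K.
t = 303 days = 2.62×10^7 s, so t/τ = 1.52.
ΔT(t) = ΔT_eq (1 − e^(−t/τ)) = 0.471 × (1 − e^−1.52) = 0.368 K.

0.37 K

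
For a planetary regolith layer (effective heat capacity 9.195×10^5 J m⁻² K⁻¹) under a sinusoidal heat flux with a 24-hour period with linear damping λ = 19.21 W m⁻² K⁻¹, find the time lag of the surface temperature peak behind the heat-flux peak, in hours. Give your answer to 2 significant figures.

Areal heat capacity C = 9.195×10^5 J m⁻² K⁻¹ (given).
ω = 2π / 86400 s = 7.27×10^-5 s⁻¹.
Phase lag φ = arctan(Cω/λ) = arctan(66.9/19.21) = 1.29 rad.
Time lag = φ / ω = 1.29 / 7.27×10^-5 = 17800 s = 4.93 hours.

4.9 hours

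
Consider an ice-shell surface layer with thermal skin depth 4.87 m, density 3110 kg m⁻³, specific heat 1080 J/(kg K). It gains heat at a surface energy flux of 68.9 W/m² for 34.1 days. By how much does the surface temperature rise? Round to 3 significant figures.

12.4 K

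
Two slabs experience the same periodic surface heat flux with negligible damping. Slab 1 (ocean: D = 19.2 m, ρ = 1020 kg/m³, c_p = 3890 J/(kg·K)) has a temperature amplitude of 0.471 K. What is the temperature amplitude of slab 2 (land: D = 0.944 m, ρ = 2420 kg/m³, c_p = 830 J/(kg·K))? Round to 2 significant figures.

C_ocean = 7.62×10^7 J/(m²·K); C_land = 1.90×10^6 J/(m²·K).
A ∝ 1/C ⇒ A_land = A_ocean × C_ocean/C_land = 0.471 × 40.2 = 18.9 K.

19 K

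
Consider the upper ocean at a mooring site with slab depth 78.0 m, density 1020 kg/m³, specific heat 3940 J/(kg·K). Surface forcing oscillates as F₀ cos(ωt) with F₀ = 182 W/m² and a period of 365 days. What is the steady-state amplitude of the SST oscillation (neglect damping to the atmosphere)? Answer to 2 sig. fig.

2.9 K

Areal heat capacity C = ρ c_p D = 1020 × 3940 × 78.0 = 3.13×10^8 J/(m²·K).
Angular frequency ω = 2π / T = 2π / 3.15×10^7 s = 1.99×10^-7 s⁻¹.
Cω = 3.13×10^8 × 1.99×10^-7 = 62.5 W/(m²·K).
Amplitude A = F₀ / (Cω) = 182 / 62.5 = 2.91 K.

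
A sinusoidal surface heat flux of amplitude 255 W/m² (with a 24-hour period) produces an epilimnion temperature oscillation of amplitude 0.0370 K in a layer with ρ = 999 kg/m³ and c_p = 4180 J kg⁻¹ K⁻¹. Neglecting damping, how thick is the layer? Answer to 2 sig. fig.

23 m

ω = 2π / 86400 s = 7.27×10^-5 s⁻¹.
Required C = F₀ / (A ω) = 255 / (0.0370 × 7.27×10^-5) = 9.48×10^7 J/(m²·K).
D = C / (ρ c_p) = 9.48×10^7 / (999 × 4180) = 22.7 m.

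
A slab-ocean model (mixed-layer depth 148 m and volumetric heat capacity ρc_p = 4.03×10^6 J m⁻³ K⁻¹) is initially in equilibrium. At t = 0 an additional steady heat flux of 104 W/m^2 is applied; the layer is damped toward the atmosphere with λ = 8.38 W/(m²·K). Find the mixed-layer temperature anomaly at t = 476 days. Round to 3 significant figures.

Areal heat capacity C = ρc_p × D = 4.03×10^6 × 148 = 5.96×10^8 J m⁻² K⁻¹.
τ = C / λ = 5.96×10^8 / 8.38 = 7.12×10^7 s.
Equilibrium anomaly ΔT_eq = F / λ = 104 / 8.38 = 12.4 K.
t = 476 days = 4.11×10^7 s, so t/τ = 0.578.
ΔT(t) = ΔT_eq (1 − e^(−t/τ)) = 12.4 × (1 − e^−0.578) = 5.45 K.

5.45 K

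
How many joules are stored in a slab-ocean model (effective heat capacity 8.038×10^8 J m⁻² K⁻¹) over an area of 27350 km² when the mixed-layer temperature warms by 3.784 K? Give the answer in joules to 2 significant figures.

Areal heat capacity C = 8.038×10^8 J m⁻² K⁻¹ (given).
Heat per unit area: q = C ΔT = 8.04×10^8 × 3.784 = 3.04×10^9 J/m².
Total heat: Q = q × A = 3.04×10^9 × (27350 × 10⁶ m²) = 8.32×10^19 J.

8.3×10^19 J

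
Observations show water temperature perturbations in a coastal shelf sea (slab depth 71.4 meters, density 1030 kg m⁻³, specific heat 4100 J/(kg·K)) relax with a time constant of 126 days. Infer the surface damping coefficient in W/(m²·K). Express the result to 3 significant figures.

27.7

Areal heat capacity C = ρ c_p D = 1030 × 4100 × 71.4 = 3.02×10^8 J m⁻² K⁻¹.
τ = 126 days = 1.09×10^7 s.
λ = C / τ = 3.02×10^8 / 1.09×10^7 = 27.7 W/(m²·K).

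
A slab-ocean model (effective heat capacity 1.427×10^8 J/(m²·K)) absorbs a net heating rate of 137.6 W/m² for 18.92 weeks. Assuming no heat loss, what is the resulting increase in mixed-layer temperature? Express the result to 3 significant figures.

11.0 K

Areal heat capacity C = 1.427×10^8 J/(m²·K) (given).
Net heat input Q = F Δt = 137.6 × (18.92 weeks × 6.048×10^5 s/week) = 1.57×10^9 J/m².
ΔT = Q / C = 1.57×10^9 / 1.43×10^8 = 11.0 K.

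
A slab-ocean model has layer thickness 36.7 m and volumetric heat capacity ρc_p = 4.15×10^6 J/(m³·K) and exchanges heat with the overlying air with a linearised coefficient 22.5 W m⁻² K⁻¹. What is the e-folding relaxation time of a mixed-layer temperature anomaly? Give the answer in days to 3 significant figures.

Areal heat capacity C = ρc_p × D = 4.15×10^6 × 36.7 = 1.52×10^8 J/(m^2 K).
Relaxation time τ = C / λ = 1.52×10^8 / 22.5 = 6.77×10^6 s.
In days: 6.77×10^6 s / (86400 s/day) = 78.3 days.

78.3 days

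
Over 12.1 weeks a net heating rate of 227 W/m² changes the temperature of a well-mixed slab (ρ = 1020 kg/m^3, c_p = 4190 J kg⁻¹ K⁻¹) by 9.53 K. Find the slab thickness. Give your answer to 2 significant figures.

Heat input Q = F Δt = 227 × 7.32×10^6 s = 1.66×10^9 J/m².
Required areal heat capacity C = Q / ΔT = 1.74×10^8 J/(m²·K).
Depth D = C / (ρ c_p) = 1.74×10^8 / (1020 × 4190) = 40.8 m.

41 m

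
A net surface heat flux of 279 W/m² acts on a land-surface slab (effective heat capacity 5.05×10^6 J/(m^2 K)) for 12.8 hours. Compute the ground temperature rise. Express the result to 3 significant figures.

Areal heat capacity C = 5.05×10^6 J/(m^2 K) (given).
Net heat input Q = F Δt = 279 × (12.8 hours × 3600 s/hour) = 1.29×10^7 J/m².
ΔT = Q / C = 1.29×10^7 / 5.05×10^6 = 2.55 K.

2.55 K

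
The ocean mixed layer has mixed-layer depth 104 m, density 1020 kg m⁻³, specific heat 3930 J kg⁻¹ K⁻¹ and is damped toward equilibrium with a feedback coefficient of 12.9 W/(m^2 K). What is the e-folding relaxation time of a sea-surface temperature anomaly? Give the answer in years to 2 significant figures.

1.0 years

Areal heat capacity C = ρ c_p D = 1020 × 3930 × 104 = 4.17×10^8 J/(m²·K).
Relaxation time τ = C / λ = 4.17×10^8 / 12.9 = 3.23×10^7 s.
In years: 3.23×10^7 s / (3.156×10^7 s/year) = 1.02 years.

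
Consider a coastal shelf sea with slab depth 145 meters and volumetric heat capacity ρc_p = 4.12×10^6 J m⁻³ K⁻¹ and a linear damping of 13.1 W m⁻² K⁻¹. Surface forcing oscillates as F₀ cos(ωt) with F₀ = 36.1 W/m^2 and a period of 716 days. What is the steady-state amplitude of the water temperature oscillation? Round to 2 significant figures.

Areal heat capacity C = ρc_p × D = 4.12×10^6 × 145 = 5.97×10^8 J/(m^2 K).
Angular frequency ω = 2π / T = 2π / 6.19×10^7 s = 1.02×10^-7 s⁻¹.
√((Cω)² + λ²) = √((60.7)² + 13.1²) = 62.1 W/(m²·K).
Amplitude A = F₀ / √((Cω)²+λ²) = 36.1 / 62.1 = 0.582 K.

0.58 K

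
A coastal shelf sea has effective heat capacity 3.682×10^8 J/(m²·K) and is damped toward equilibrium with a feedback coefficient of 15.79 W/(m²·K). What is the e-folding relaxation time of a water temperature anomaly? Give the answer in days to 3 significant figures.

Areal heat capacity C = 3.682×10^8 J/(m²·K) (given).
Relaxation time τ = C / λ = 3.68×10^8 / 15.79 = 2.33×10^7 s.
In days: 2.33×10^7 s / (86400 s/day) = 270 days.

270 days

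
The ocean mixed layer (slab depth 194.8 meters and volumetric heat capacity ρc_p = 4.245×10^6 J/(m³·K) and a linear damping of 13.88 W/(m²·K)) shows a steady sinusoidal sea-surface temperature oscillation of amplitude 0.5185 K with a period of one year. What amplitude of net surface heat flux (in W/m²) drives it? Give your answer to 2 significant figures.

86

Areal heat capacity C = ρc_p × D = 4.245×10^6 × 194.8 = 8.27×10^8 J m⁻² K⁻¹.
ω = 2π / 3.15×10^7 s = 1.99×10^-7 s⁻¹.
√((Cω)² + λ²) = √((165)² + 13.88²) = 165 W/(m²·K).
F₀ = A × √((Cω)²+λ²) = 0.5185 × 165 = 85.7 W/m².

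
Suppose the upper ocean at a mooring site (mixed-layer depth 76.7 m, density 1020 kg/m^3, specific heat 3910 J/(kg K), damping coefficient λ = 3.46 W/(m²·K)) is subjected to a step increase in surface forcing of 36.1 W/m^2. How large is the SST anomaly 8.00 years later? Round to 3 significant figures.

Areal heat capacity C = ρ c_p D = 1020 × 3910 × 76.7 = 3.06×10^8 J/(m²·K).
τ = C / λ = 3.06×10^8 / 3.46 = 8.84×10^7 s.
Equilibrium anomaly ΔT_eq = F / λ = 36.1 / 3.46 = 10.4 K.
t = 8.00 years = 2.52×10^8 s, so t/τ = 2.86.
ΔT(t) = ΔT_eq (1 − e^(−t/τ)) = 10.4 × (1 − e^−2.86) = 9.83 K.

9.83 K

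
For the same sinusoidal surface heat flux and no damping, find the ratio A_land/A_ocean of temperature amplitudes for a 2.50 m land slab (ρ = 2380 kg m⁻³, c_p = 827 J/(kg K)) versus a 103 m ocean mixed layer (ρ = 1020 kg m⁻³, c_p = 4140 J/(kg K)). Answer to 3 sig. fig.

C_ocean = 1020 × 4140 × 103 = 4.35×10^8 J/(m²·K).
C_land = 2380 × 827 × 2.50 = 4.92×10^6 J/(m²·K).
Undamped amplitude ∝ 1/C, so A_land/A_ocean = C_ocean/C_land = 88.4.

88.4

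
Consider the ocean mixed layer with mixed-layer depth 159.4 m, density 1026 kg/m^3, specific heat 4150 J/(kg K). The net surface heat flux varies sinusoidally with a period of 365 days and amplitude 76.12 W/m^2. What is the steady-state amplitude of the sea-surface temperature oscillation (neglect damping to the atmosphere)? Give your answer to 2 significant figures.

Areal heat capacity C = ρ c_p D = 1026 × 4150 × 159.4 = 6.79×10^8 J/(m²·K).
Angular frequency ω = 2π / T = 2π / 3.15×10^7 s = 1.99×10^-7 s⁻¹.
Cω = 6.79×10^8 × 1.99×10^-7 = 135 W/(m²·K).
Amplitude A = F₀ / (Cω) = 76.12 / 135 = 0.563 K.

0.56 K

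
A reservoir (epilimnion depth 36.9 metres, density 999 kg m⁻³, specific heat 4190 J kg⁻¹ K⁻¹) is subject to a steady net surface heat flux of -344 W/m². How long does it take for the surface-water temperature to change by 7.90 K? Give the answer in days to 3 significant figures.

Areal heat capacity C = ρ c_p D = 999 × 4190 × 36.9 = 1.54×10^8 J m⁻² K⁻¹.
Time required: Δt = C ΔT / F = 1.54×10^8 × -7.90 / -344 = 3.55×10^6 s.
In days: 3.55×10^6 s / (86400 s/day) = 41.1 days.

41.1 days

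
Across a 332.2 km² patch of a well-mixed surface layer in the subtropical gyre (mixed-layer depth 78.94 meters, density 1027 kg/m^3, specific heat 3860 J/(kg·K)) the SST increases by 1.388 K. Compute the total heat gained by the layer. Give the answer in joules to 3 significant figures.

1.44×10^17 J

Areal heat capacity C = ρ c_p D = 1027 × 3860 × 78.94 = 3.13×10^8 J m⁻² K⁻¹.
Heat per unit area: q = C ΔT = 3.13×10^8 × 1.388 = 4.34×10^8 J/m².
Total heat: Q = q × A = 4.34×10^8 × (332.2 × 10⁶ m²) = 1.44×10^17 J.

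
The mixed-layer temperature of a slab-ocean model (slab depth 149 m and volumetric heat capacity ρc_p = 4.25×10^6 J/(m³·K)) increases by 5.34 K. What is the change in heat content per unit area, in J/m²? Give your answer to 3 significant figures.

3.38×10^9

Areal heat capacity C = ρc_p × D = 4.25×10^6 × 149 = 6.33×10^8 J m⁻² K⁻¹.
ΔQ = C ΔT = 6.33×10^8 × 5.34 = 3.38×10^9 J/m².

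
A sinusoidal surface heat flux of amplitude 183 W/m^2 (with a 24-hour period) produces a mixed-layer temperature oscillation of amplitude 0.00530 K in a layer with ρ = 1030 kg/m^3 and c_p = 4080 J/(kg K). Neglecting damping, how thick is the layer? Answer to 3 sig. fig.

113 m

ω = 2π / 86400 s = 7.27×10^-5 s⁻¹.
Required C = F₀ / (A ω) = 183 / (0.00530 × 7.27×10^-5) = 4.75×10^8 J/(m²·K).
D = C / (ρ c_p) = 4.75×10^8 / (1030 × 4080) = 113 m.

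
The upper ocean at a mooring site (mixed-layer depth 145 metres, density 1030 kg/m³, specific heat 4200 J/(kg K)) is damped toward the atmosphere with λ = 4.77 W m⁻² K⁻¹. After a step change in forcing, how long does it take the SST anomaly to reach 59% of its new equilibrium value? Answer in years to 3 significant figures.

Areal heat capacity C = ρ c_p D = 1030 × 4200 × 145 = 6.27×10^8 J/(m²·K).
τ = C / λ = 6.27×10^8 / 4.77 = 1.32×10^8 s.
Fraction reached: 1 − e^(−t/τ) = 0.59 ⇒ t = −τ ln(1 − 0.59) = τ × 0.892.
t = 1.17×10^8 s = 3.72 years.

3.72 years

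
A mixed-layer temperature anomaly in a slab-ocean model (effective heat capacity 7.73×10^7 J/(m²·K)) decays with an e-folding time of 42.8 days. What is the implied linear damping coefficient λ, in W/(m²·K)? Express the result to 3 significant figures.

Areal heat capacity C = 7.73×10^7 J/(m²·K) (given).
τ = 42.8 days = 3.70×10^6 s.
λ = C / τ = 7.73×10^7 / 3.70×10^6 = 20.9 W/(m²·K).

20.9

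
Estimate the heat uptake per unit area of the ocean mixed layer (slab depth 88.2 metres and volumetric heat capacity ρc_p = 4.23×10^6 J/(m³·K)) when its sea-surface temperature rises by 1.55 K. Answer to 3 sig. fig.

5.78×10^8

Areal heat capacity C = ρc_p × D = 4.23×10^6 × 88.2 = 3.73×10^8 J/(m^2 K).
ΔQ = C ΔT = 3.73×10^8 × 1.55 = 5.78×10^8 J/m².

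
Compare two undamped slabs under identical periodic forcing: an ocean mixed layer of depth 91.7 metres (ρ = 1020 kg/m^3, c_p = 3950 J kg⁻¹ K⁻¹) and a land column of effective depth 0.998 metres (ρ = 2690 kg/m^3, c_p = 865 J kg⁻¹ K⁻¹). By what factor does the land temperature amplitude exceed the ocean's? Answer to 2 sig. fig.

160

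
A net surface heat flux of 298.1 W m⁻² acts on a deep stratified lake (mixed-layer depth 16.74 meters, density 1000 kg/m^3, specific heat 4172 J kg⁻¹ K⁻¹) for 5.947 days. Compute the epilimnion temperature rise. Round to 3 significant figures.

2.19 K

Areal heat capacity C = ρ c_p D = 1000 × 4172 × 16.74 = 6.98×10^7 J/(m²·K).
Net heat input Q = F Δt = 298.1 × (5.947 days × 86400 s/day) = 1.53×10^8 J/m².
ΔT = Q / C = 1.53×10^8 / 6.98×10^7 = 2.19 K.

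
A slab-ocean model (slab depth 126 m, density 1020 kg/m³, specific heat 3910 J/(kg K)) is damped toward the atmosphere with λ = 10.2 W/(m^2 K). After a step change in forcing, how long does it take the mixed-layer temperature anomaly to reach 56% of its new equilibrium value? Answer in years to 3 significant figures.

Areal heat capacity C = ρ c_p D = 1020 × 3910 × 126 = 5.03×10^8 J m⁻² K⁻¹.
τ = C / λ = 5.03×10^8 / 10.2 = 4.93×10^7 s.
Fraction reached: 1 − e^(−t/τ) = 0.56 ⇒ t = −τ ln(1 − 0.56) = τ × 0.821.
t = 4.04×10^7 s = 1.28 years.

1.28 years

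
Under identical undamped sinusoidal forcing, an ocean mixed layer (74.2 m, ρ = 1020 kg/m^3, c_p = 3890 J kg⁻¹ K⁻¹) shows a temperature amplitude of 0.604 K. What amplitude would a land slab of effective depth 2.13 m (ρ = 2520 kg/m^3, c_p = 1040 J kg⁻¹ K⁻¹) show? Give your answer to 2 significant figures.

32 K

C_ocean = 2.94×10^8 J/(m²·K); C_land = 5.58×10^6 J/(m²·K).
A ∝ 1/C ⇒ A_land = A_ocean × C_ocean/C_land = 0.604 × 52.7 = 31.9 K.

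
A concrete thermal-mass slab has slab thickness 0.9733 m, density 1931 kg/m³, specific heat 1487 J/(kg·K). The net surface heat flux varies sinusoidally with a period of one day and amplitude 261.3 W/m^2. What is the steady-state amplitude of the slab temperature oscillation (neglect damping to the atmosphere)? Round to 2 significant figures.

1.3 K

Areal heat capacity C = ρ c_p D = 1931 × 1487 × 0.9733 = 2.79×10^6 J m⁻² K⁻¹.
Angular frequency ω = 2π / T = 2π / 86400 s = 7.27×10^-5 s⁻¹.
Cω = 2.79×10^6 × 7.27×10^-5 = 203 W/(m²·K).
Amplitude A = F₀ / (Cω) = 261.3 / 203 = 1.29 K.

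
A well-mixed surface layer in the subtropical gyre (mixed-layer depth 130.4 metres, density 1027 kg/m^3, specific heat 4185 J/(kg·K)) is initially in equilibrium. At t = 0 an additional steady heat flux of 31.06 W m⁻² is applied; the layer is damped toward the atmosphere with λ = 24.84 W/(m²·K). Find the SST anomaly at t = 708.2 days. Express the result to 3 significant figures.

1.17 K

Areal heat capacity C = ρ c_p D = 1027 × 4185 × 130.4 = 5.60×10^8 J/(m²·K).
τ = C / λ = 5.60×10^8 / 24.84 = 2.26×10^7 s.
Equilibrium anomaly ΔT_eq = F / λ = 31.06 / 24.84 = 1.25 K.
t = 708.2 days = 6.12×10^7 s, so t/τ = 2.71.
ΔT(t) = ΔT_eq (1 − e^(−t/τ)) = 1.25 × (1 − e^−2.71) = 1.17 K.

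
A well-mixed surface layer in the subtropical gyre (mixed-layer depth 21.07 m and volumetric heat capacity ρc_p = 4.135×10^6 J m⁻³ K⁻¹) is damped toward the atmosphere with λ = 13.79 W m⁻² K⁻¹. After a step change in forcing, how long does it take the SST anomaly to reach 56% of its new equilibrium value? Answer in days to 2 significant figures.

60 days

Areal heat capacity C = ρc_p × D = 4.135×10^6 × 21.07 = 8.71×10^7 J/(m²·K).
τ = C / λ = 8.71×10^7 / 13.79 = 6.32×10^6 s.
Fraction reached: 1 − e^(−t/τ) = 0.56 ⇒ t = −τ ln(1 − 0.56) = τ × 0.821.
t = 5.19×10^6 s = 60.0 days.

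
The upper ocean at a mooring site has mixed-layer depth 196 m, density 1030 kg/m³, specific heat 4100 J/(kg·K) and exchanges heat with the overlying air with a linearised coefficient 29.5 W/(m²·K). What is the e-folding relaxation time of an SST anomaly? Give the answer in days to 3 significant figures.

Areal heat capacity C = ρ c_p D = 1030 × 4100 × 196 = 8.28×10^8 J m⁻² K⁻¹.
Relaxation time τ = C / λ = 8.28×10^8 / 29.5 = 2.81×10^7 s.
In days: 2.81×10^7 s / (86400 s/day) = 325 days.

325 days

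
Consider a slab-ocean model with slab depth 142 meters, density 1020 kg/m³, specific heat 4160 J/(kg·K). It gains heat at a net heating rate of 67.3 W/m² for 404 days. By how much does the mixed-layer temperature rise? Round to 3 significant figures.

Areal heat capacity C = ρ c_p D = 1020 × 4160 × 142 = 6.03×10^8 J m⁻² K⁻¹.
Net heat input Q = F Δt = 67.3 × (404 days × 86400 s/day) = 2.35×10^9 J/m².
ΔT = Q / C = 2.35×10^9 / 6.03×10^8 = 3.90 K.

3.90 K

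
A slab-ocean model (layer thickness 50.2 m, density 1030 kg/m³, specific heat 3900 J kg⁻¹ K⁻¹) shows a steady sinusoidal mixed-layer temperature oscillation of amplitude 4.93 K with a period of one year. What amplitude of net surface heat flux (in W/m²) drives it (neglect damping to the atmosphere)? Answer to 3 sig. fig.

198

Areal heat capacity C = ρ c_p D = 1030 × 3900 × 50.2 = 2.02×10^8 J/(m²·K).
ω = 2π / 3.15×10^7 s = 1.99×10^-7 s⁻¹.
Cω = 2.02×10^8 × 1.99×10^-7 = 40.2 W/(m²·K).
F₀ = A × Cω = 4.93 × 40.2 = 198 W/m².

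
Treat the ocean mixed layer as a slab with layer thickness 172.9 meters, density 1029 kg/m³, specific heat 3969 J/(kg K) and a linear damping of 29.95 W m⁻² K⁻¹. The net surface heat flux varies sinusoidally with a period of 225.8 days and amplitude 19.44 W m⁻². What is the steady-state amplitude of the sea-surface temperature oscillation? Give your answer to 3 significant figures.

0.0847 K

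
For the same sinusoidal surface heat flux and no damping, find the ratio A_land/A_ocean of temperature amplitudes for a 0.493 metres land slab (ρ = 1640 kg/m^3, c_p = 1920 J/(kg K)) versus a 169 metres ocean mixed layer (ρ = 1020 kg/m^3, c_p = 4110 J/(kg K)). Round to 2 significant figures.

460

C_ocean = 1020 × 4110 × 169 = 7.08×10^8 J/(m²·K).
C_land = 1640 × 1920 × 0.493 = 1.55×10^6 J/(m²·K).
Undamped amplitude ∝ 1/C, so A_land/A_ocean = C_ocean/C_land = 456.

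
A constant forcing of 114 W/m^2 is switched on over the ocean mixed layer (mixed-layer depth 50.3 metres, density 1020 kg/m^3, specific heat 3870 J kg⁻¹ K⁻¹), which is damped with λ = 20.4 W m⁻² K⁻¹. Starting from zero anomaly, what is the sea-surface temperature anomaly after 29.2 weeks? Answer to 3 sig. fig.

4.68 K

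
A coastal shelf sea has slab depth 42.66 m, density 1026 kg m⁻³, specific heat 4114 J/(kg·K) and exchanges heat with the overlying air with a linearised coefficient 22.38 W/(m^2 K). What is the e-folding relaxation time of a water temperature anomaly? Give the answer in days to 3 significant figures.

93.1 days

Areal heat capacity C = ρ c_p D = 1026 × 4114 × 42.66 = 1.80×10^8 J/(m^2 K).
Relaxation time τ = C / λ = 1.80×10^8 / 22.38 = 8.05×10^6 s.
In days: 8.05×10^6 s / (86400 s/day) = 93.1 days.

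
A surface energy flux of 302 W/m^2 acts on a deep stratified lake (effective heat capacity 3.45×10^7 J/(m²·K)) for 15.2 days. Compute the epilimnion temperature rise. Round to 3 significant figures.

Areal heat capacity C = 3.45×10^7 J/(m²·K) (given).
Net heat input Q = F Δt = 302 × (15.2 days × 86400 s/day) = 3.97×10^8 J/m².
ΔT = Q / C = 3.97×10^8 / 3.45×10^7 = 11.5 K.

11.5 K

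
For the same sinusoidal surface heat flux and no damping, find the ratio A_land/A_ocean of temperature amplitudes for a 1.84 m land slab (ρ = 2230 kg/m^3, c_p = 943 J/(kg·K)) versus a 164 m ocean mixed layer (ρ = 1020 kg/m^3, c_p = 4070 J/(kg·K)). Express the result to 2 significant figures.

180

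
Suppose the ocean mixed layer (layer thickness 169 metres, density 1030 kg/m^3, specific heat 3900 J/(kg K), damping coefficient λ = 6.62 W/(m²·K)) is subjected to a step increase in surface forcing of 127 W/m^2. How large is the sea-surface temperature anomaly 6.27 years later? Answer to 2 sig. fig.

Areal heat capacity C = ρ c_p D = 1030 × 3900 × 169 = 6.79×10^8 J/(m^2 K).
τ = C / λ = 6.79×10^8 / 6.62 = 1.03×10^8 s.
Equilibrium anomaly ΔT_eq = F / λ = 127 / 6.62 = 19.2 K.
t = 6.27 years = 1.98×10^8 s, so t/τ = 1.93.
ΔT(t) = ΔT_eq (1 − e^(−t/τ)) = 19.2 × (1 − e^−1.93) = 16.4 K.

16 K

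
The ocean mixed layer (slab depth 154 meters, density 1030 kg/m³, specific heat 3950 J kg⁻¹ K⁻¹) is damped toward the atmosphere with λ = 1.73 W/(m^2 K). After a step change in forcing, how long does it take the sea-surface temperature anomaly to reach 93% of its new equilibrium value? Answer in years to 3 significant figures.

30.5 years

Areal heat capacity C = ρ c_p D = 1030 × 3950 × 154 = 6.27×10^8 J/(m²·K).
τ = C / λ = 6.27×10^8 / 1.73 = 3.62×10^8 s.
Fraction reached: 1 − e^(−t/τ) = 0.93 ⇒ t = −τ ln(1 − 0.93) = τ × 2.66.
t = 9.63×10^8 s = 30.5 years.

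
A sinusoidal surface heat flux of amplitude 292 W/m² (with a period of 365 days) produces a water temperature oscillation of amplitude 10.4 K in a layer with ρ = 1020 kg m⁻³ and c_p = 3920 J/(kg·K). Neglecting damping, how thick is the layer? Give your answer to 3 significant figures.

35.2 m

ω = 2π / 3.15×10^7 s = 1.99×10^-7 s⁻¹.
Required C = F₀ / (A ω) = 292 / (10.4 × 1.99×10^-7) = 1.41×10^8 J/(m²·K).
D = C / (ρ c_p) = 1.41×10^8 / (1020 × 3920) = 35.2 m.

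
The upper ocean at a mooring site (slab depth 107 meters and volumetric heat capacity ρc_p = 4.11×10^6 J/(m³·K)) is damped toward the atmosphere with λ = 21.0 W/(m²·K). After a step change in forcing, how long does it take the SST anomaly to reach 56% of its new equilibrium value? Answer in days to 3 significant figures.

Areal heat capacity C = ρc_p × D = 4.11×10^6 × 107 = 4.40×10^8 J/(m^2 K).
τ = C / λ = 4.40×10^8 / 21.0 = 2.09×10^7 s.
Fraction reached: 1 − e^(−t/τ) = 0.56 ⇒ t = −τ ln(1 − 0.56) = τ × 0.821.
t = 1.72×10^7 s = 199 days.

199 days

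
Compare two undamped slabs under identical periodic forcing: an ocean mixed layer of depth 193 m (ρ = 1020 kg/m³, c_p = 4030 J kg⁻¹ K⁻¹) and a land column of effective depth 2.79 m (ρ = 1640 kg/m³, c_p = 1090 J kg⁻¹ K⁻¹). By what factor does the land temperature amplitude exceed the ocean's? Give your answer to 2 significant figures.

C_ocean = 1020 × 4030 × 193 = 7.93×10^8 J/(m²·K).
C_land = 1640 × 1090 × 2.79 = 4.99×10^6 J/(m²·K).
Undamped amplitude ∝ 1/C, so A_land/A_ocean = C_ocean/C_land = 159.

160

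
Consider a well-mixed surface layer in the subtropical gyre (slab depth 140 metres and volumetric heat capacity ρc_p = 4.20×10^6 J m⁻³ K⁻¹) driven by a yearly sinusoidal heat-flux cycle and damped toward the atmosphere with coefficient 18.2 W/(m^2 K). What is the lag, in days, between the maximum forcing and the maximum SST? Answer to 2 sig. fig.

82 days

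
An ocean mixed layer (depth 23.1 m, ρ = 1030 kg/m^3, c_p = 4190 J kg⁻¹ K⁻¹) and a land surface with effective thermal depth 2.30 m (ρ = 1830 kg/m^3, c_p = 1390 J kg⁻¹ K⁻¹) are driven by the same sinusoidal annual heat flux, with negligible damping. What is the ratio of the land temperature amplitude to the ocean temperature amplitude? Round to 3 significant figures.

17.0

C_ocean = 1030 × 4190 × 23.1 = 9.97×10^7 J/(m²·K).
C_land = 1830 × 1390 × 2.30 = 5.85×10^6 J/(m²·K).
Undamped amplitude ∝ 1/C, so A_land/A_ocean = C_ocean/C_land = 17.0.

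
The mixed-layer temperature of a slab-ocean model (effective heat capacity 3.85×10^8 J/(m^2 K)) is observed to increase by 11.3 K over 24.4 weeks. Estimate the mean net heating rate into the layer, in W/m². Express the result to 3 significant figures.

Areal heat capacity C = 3.85×10^8 J/(m^2 K) (given).
Required heat per unit area: Q = C ΔT = 3.85×10^8 × 11.3 = 4.35×10^9 J/m².
Flux F = Q / Δt = 4.35×10^9 / 1.48×10^7 s = 295 W/m².

295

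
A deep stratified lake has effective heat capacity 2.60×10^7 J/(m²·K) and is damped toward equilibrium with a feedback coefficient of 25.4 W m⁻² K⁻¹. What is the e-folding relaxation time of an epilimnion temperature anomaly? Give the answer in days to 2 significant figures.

Areal heat capacity C = 2.60×10^7 J/(m²·K) (given).
Relaxation time τ = C / λ = 2.60×10^7 / 25.4 = 1.02×10^6 s.
In days: 1.02×10^6 s / (86400 s/day) = 11.8 days.

12 days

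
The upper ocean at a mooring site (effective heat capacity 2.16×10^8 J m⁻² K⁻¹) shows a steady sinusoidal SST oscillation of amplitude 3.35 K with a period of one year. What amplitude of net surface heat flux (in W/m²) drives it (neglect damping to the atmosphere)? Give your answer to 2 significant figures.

140

Areal heat capacity C = 2.16×10^8 J m⁻² K⁻¹ (given).
ω = 2π / 3.15×10^7 s = 1.99×10^-7 s⁻¹.
Cω = 2.16×10^8 × 1.99×10^-7 = 43.0 W/(m²·K).
F₀ = A × Cω = 3.35 × 43.0 = 144 W/m².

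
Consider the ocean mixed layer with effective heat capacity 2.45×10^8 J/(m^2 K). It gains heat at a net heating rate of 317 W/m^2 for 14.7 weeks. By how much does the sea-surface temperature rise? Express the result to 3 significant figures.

11.5 K

Areal heat capacity C = 2.45×10^8 J/(m^2 K) (given).
Net heat input Q = F Δt = 317 × (14.7 weeks × 6.048×10^5 s/week) = 2.82×10^9 J/m².
ΔT = Q / C = 2.82×10^9 / 2.45×10^8 = 11.5 K.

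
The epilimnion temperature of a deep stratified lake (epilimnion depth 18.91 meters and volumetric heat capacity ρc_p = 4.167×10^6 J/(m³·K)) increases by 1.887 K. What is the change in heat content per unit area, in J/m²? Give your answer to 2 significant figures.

Areal heat capacity C = ρc_p × D = 4.167×10^6 × 18.91 = 7.88×10^7 J m⁻² K⁻¹.
ΔQ = C ΔT = 7.88×10^7 × 1.887 = 1.49×10^8 J/m².

1.5×10^8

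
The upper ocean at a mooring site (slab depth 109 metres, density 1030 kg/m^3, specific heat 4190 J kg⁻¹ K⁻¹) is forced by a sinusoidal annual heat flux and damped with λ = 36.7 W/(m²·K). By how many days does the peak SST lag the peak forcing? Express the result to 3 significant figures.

69.6 days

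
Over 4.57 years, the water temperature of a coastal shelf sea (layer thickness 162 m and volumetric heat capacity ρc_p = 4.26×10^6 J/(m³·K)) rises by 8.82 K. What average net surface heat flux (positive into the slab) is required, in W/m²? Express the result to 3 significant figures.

Areal heat capacity C = ρc_p × D = 4.26×10^6 × 162 = 6.90×10^8 J/(m^2 K).
Required heat per unit area: Q = C ΔT = 6.90×10^8 × 8.82 = 6.09×10^9 J/m².
Flux F = Q / Δt = 6.09×10^9 / 1.44×10^8 s = 42.2 W/m².

42.2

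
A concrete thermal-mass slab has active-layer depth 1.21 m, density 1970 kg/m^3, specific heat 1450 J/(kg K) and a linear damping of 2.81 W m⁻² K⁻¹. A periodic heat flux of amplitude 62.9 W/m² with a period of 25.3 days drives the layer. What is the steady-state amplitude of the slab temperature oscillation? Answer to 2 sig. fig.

Areal heat capacity C = ρ c_p D = 1970 × 1450 × 1.21 = 3.46×10^6 J/(m^2 K).
Angular frequency ω = 2π / T = 2π / 2.19×10^6 s = 2.87×10^-6 s⁻¹.
√((Cω)² + λ²) = √((9.93)² + 2.81²) = 10.3 W/(m²·K).
Amplitude A = F₀ / √((Cω)²+λ²) = 62.9 / 10.3 = 6.09 K.

6.1 K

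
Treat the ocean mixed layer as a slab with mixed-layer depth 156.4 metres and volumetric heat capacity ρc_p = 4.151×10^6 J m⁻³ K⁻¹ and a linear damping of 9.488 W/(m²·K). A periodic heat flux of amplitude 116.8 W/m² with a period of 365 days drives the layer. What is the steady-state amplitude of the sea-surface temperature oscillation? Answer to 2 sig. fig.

0.90 K

Areal heat capacity C = ρc_p × D = 4.151×10^6 × 156.4 = 6.49×10^8 J/(m²·K).
Angular frequency ω = 2π / T = 2π / 3.15×10^7 s = 1.99×10^-7 s⁻¹.
√((Cω)² + λ²) = √((129)² + 9.488²) = 130 W/(m²·K).
Amplitude A = F₀ / √((Cω)²+λ²) = 116.8 / 130 = 0.901 K.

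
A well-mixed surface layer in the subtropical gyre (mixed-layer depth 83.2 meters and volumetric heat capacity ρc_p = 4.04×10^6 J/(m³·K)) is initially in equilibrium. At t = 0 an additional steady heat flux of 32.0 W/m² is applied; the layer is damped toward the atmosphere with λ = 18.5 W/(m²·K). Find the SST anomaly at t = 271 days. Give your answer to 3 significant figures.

1.25 K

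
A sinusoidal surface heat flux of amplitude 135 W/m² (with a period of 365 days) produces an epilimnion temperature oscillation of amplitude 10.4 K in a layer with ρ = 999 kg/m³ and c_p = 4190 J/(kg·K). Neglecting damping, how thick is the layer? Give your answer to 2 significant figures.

16 m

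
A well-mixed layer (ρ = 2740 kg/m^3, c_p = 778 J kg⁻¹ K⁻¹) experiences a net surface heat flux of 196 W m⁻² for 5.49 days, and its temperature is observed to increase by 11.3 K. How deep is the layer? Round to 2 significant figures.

Heat input Q = F Δt = 196 × 4.74×10^5 s = 9.30×10^7 J/m².
Required areal heat capacity C = Q / ΔT = 8.23×10^6 J/(m²·K).
Depth D = C / (ρ c_p) = 8.23×10^6 / (2740 × 778) = 3.86 m.

3.9 m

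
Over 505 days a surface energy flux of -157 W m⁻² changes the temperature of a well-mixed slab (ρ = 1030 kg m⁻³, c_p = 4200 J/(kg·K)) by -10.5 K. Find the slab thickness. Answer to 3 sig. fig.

Heat input Q = F Δt = -157 × 4.36×10^7 s = -6.85×10^9 J/m².
Required areal heat capacity C = Q / ΔT = 6.52×10^8 J/(m²·K).
Depth D = C / (ρ c_p) = 6.52×10^8 / (1030 × 4200) = 151 m.

151 m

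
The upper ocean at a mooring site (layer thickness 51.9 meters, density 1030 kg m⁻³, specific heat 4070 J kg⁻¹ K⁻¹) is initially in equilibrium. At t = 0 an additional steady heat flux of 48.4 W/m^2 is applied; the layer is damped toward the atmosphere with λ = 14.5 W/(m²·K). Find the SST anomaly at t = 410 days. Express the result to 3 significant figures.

3.02 K

Areal heat capacity C = ρ c_p D = 1030 × 4070 × 51.9 = 2.18×10^8 J/(m^2 K).
τ = C / λ = 2.18×10^8 / 14.5 = 1.50×10^7 s.
Equilibrium anomaly ΔT_eq = F / λ = 48.4 / 14.5 = 3.34 K.
t = 410 days = 3.54×10^7 s, so t/τ = 2.36.
ΔT(t) = ΔT_eq (1 − e^(−t/τ)) = 3.34 × (1 − e^−2.36) = 3.02 K.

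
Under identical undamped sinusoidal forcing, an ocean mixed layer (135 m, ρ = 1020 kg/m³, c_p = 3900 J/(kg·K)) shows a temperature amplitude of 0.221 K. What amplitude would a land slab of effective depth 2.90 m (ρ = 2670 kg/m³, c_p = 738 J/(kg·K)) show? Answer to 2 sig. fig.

21 K

C_ocean = 5.37×10^8 J/(m²·K); C_land = 5.71×10^6 J/(m²·K).
A ∝ 1/C ⇒ A_land = A_ocean × C_ocean/C_land = 0.221 × 94.0 = 20.8 K.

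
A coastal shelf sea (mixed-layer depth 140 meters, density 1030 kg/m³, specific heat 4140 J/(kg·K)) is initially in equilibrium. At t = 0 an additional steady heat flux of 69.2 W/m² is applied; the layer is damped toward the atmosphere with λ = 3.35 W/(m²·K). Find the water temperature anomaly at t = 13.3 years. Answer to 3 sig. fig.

18.7 K

Areal heat capacity C = ρ c_p D = 1030 × 4140 × 140 = 5.97×10^8 J/(m^2 K).
τ = C / λ = 5.97×10^8 / 3.35 = 1.78×10^8 s.
Equilibrium anomaly ΔT_eq = F / λ = 69.2 / 3.35 = 20.7 K.
t = 13.3 years = 4.20×10^8 s, so t/τ = 2.36.
ΔT(t) = ΔT_eq (1 − e^(−t/τ)) = 20.7 × (1 − e^−2.36) = 18.7 K.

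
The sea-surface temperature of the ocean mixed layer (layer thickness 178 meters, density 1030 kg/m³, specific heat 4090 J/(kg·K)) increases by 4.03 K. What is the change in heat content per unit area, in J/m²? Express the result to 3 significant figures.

3.02×10^9

Areal heat capacity C = ρ c_p D = 1030 × 4090 × 178 = 7.50×10^8 J m⁻² K⁻¹.
ΔQ = C ΔT = 7.50×10^8 × 4.03 = 3.02×10^9 J/m².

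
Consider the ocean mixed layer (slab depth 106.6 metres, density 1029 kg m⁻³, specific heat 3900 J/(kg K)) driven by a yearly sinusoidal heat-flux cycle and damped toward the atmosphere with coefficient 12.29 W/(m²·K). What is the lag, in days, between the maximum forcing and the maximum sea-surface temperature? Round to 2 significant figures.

83 days

Areal heat capacity C = ρ c_p D = 1029 × 3900 × 106.6 = 4.28×10^8 J/(m²·K).
ω = 2π / 3.15×10^7 s = 1.99×10^-7 s⁻¹.
Phase lag φ = arctan(Cω/λ) = arctan(85.2/12.29) = 1.43 rad.
Time lag = φ / ω = 1.43 / 1.99×10^-7 = 7.17×10^6 s = 82.9 days.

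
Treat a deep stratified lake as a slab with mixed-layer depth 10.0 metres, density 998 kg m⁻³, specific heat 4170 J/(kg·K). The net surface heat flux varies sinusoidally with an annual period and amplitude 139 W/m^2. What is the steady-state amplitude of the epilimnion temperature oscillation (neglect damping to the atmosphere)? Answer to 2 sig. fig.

17 K

Areal heat capacity C = ρ c_p D = 998 × 4170 × 10.0 = 4.16×10^7 J m⁻² K⁻¹.
Angular frequency ω = 2π / T = 2π / 3.15×10^7 s = 1.99×10^-7 s⁻¹.
Cω = 4.16×10^7 × 1.99×10^-7 = 8.29 W/(m²·K).
Amplitude A = F₀ / (Cω) = 139 / 8.29 = 16.8 K.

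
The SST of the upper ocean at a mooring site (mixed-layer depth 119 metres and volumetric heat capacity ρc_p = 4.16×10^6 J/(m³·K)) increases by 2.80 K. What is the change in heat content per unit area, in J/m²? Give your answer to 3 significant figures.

Areal heat capacity C = ρc_p × D = 4.16×10^6 × 119 = 4.95×10^8 J/(m^2 K).
ΔQ = C ΔT = 4.95×10^8 × 2.80 = 1.39×10^9 J/m².

1.39×10^9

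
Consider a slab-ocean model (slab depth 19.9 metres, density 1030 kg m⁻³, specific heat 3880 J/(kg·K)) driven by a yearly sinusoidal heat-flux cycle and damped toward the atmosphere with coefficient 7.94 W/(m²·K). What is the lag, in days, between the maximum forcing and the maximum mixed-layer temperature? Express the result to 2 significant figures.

Areal heat capacity C = ρ c_p D = 1030 × 3880 × 19.9 = 7.95×10^7 J m⁻² K⁻¹.
ω = 2π / 3.15×10^7 s = 1.99×10^-7 s⁻¹.
Phase lag φ = arctan(Cω/λ) = arctan(15.8/7.94) = 1.11 rad.
Time lag = φ / ω = 1.11 / 1.99×10^-7 = 5.55×10^6 s = 64.3 days.

64 days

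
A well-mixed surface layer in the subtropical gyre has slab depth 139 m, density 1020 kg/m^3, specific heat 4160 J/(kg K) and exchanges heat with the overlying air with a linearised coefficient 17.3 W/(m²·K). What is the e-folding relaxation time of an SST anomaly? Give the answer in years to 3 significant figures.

1.08 years

Areal heat capacity C = ρ c_p D = 1020 × 4160 × 139 = 5.90×10^8 J/(m^2 K).
Relaxation time τ = C / λ = 5.90×10^8 / 17.3 = 3.41×10^7 s.
In years: 3.41×10^7 s / (3.156×10^7 s/year) = 1.08 years.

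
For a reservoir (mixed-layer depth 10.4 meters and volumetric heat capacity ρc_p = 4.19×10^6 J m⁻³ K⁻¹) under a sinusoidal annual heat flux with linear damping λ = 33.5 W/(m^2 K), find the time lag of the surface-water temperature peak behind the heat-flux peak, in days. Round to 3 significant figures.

Areal heat capacity C = ρc_p × D = 4.19×10^6 × 10.4 = 4.36×10^7 J/(m²·K).
ω = 2π / 3.15×10^7 s = 1.99×10^-7 s⁻¹.
Phase lag φ = arctan(Cω/λ) = arctan(8.68/33.5) = 0.254 rad.
Time lag = φ / ω = 0.254 / 1.99×10^-7 = 1.27×10^6 s = 14.7 days.

14.7 days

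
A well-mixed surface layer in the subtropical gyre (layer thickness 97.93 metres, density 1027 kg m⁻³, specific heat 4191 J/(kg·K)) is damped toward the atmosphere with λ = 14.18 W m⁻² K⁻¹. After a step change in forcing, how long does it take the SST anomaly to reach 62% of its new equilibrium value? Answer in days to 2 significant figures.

Areal heat capacity C = ρ c_p D = 1027 × 4191 × 97.93 = 4.22×10^8 J/(m^2 K).
τ = C / λ = 4.22×10^8 / 14.18 = 2.97×10^7 s.
Fraction reached: 1 − e^(−t/τ) = 0.62 ⇒ t = −τ ln(1 − 0.62) = τ × 0.968.
t = 2.88×10^7 s = 333 days.

330 days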